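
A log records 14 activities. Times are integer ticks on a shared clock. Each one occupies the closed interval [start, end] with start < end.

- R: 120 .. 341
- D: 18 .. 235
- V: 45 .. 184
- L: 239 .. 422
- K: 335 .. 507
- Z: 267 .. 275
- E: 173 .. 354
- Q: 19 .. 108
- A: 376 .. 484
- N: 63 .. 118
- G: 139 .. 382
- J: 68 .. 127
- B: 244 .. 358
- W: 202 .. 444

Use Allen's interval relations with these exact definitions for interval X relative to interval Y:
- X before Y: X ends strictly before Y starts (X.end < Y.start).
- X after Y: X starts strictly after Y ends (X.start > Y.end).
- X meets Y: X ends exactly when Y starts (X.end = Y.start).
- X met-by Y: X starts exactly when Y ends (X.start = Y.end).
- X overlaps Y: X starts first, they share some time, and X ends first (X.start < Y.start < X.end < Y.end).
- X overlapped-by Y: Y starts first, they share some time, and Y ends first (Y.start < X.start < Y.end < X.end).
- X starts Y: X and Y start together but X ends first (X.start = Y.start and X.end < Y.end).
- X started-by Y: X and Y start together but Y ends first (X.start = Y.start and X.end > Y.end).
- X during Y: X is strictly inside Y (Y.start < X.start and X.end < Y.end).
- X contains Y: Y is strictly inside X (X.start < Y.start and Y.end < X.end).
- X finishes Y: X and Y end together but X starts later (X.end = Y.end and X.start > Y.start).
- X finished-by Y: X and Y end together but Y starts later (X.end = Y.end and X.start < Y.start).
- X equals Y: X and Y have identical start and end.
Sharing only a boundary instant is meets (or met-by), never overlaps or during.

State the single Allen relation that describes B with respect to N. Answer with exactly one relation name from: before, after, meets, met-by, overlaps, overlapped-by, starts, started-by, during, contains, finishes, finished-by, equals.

after

B = [244, 358]; N = [63, 118].
Compare endpoints: B.start > N.start, B.start > N.end, B.end > N.start, B.end > N.end.
That pattern is 'after'.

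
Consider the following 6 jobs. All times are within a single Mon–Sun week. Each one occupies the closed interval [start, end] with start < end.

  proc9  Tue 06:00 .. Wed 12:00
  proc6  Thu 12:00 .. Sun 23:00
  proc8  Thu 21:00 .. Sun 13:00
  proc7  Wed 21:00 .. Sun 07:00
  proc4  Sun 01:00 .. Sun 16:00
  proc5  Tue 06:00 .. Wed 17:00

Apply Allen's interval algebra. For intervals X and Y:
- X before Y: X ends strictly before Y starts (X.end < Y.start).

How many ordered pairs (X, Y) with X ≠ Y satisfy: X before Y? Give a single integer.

Checking all 30 ordered pairs for relation 'before'; matching pairs in alphabetical order:
(proc5, proc4): proc5 before proc4 ✓
(proc5, proc6): proc5 before proc6 ✓
(proc5, proc7): proc5 before proc7 ✓
(proc5, proc8): proc5 before proc8 ✓
(proc9, proc4): proc9 before proc4 ✓
(proc9, proc6): proc9 before proc6 ✓
(proc9, proc7): proc9 before proc7 ✓
(proc9, proc8): proc9 before proc8 ✓
Count: 8.

8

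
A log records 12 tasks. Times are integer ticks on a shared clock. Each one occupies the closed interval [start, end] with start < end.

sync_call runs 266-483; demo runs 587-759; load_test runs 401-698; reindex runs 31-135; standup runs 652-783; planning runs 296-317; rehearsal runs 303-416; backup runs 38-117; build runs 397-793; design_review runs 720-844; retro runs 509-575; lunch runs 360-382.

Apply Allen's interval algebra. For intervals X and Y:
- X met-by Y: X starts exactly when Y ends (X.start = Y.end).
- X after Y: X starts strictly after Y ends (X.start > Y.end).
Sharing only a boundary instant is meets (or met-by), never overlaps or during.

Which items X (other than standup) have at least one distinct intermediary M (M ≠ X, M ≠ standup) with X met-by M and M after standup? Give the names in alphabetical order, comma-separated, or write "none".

Target standup = [652, 783].
Intermediaries M with M after standup: none.
Union: none.

none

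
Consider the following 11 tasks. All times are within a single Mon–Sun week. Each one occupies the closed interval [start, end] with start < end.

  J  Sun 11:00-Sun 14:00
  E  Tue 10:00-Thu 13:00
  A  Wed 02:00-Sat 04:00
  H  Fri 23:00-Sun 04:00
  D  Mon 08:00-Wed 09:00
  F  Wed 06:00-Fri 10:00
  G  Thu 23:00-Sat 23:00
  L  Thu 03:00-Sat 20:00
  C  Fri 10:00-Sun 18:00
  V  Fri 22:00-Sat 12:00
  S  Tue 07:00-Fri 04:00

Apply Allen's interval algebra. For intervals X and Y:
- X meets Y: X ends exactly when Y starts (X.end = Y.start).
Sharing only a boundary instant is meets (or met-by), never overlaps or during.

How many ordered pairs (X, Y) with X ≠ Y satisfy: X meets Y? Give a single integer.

1

Checking all 110 ordered pairs for relation 'meets'; matching pairs in alphabetical order:
(F, C): F meets C ✓
Count: 1.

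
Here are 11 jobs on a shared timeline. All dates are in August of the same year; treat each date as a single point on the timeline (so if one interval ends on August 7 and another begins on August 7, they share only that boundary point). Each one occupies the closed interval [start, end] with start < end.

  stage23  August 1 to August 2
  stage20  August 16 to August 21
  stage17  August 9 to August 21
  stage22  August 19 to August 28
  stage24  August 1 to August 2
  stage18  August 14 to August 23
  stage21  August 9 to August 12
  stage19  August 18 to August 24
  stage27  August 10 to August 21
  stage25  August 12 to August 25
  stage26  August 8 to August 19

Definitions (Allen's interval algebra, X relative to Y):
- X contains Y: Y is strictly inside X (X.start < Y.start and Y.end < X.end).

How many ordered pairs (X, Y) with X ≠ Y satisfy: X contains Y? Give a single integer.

5

Checking all 110 ordered pairs for relation 'contains'; matching pairs in alphabetical order:
(stage18, stage20): stage18 contains stage20 ✓
(stage25, stage18): stage25 contains stage18 ✓
(stage25, stage19): stage25 contains stage19 ✓
(stage25, stage20): stage25 contains stage20 ✓
(stage26, stage21): stage26 contains stage21 ✓
Count: 5.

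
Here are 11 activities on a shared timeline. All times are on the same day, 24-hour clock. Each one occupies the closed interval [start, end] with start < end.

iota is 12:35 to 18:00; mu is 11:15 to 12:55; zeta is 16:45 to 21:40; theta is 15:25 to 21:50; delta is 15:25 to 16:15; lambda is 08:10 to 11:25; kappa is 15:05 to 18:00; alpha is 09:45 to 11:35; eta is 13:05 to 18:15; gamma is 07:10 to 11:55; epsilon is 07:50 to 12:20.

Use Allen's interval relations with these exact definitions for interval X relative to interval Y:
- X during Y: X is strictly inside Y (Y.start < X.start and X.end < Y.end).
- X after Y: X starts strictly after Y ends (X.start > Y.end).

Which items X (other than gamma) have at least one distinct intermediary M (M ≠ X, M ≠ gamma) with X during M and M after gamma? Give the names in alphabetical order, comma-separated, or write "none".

Target gamma = [07:10, 11:55].
Intermediaries M with M after gamma: delta, eta, iota, kappa, theta, zeta.
Via delta — items with X during delta: none.
Via eta — items with X during eta: delta, kappa.
Via iota — items with X during iota: delta.
Via kappa — items with X during kappa: delta.
Via theta — items with X during theta: zeta.
Via zeta — items with X during zeta: none.
Union: delta, kappa, zeta.

delta, kappa, zeta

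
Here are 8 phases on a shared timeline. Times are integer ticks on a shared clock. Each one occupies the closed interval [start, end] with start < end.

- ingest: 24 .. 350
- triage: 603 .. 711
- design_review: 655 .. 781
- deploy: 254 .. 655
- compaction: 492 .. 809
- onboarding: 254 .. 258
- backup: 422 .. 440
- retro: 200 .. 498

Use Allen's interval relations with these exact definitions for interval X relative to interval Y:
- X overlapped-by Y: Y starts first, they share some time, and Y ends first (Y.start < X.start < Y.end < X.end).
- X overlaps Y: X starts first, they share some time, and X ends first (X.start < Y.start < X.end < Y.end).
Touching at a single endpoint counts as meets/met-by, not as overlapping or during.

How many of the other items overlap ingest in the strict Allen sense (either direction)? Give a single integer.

2

Target ingest = [24, 350].
backup [422, 440] → after → no.
compaction [492, 809] → after → no.
deploy [254, 655] → overlapped-by → counts.
design_review [655, 781] → after → no.
onboarding [254, 258] → during → no.
retro [200, 498] → overlapped-by → counts.
triage [603, 711] → after → no.
Total: 2.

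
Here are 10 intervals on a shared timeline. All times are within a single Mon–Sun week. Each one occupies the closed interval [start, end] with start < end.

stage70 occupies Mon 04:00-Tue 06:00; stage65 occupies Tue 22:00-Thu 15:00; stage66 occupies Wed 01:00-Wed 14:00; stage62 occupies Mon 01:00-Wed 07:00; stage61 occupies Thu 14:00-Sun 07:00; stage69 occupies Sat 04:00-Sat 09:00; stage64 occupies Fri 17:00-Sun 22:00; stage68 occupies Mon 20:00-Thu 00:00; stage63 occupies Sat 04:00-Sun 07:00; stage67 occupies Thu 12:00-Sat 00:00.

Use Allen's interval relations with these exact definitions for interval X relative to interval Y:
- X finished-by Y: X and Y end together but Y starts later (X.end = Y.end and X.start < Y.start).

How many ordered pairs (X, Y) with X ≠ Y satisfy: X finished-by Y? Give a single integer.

1

Checking all 90 ordered pairs for relation 'finished-by'; matching pairs in alphabetical order:
(stage61, stage63): stage61 finished-by stage63 ✓
Count: 1.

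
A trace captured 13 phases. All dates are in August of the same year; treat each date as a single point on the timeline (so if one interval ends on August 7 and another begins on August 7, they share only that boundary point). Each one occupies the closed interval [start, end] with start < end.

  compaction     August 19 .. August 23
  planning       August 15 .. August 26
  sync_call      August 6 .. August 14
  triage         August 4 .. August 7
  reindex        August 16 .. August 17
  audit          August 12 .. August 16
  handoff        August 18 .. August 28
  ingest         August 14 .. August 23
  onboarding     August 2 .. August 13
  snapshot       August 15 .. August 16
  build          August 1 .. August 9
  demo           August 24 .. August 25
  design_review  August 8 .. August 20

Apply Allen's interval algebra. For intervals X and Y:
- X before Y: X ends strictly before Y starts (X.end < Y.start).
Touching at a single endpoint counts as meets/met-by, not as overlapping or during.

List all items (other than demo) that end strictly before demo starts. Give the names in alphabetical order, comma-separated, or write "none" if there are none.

audit, build, compaction, design_review, ingest, onboarding, reindex, snapshot, sync_call, triage

Target demo = [August 24, August 25].
audit [August 12, August 16] → before → yes.
build [August 1, August 9] → before → yes.
compaction [August 19, August 23] → before → yes.
design_review [August 8, August 20] → before → yes.
handoff [August 18, August 28] → contains → no.
ingest [August 14, August 23] → before → yes.
onboarding [August 2, August 13] → before → yes.
planning [August 15, August 26] → contains → no.
reindex [August 16, August 17] → before → yes.
snapshot [August 15, August 16] → before → yes.
sync_call [August 6, August 14] → before → yes.
triage [August 4, August 7] → before → yes.
Result: audit, build, compaction, design_review, ingest, onboarding, reindex, snapshot, sync_call, triage.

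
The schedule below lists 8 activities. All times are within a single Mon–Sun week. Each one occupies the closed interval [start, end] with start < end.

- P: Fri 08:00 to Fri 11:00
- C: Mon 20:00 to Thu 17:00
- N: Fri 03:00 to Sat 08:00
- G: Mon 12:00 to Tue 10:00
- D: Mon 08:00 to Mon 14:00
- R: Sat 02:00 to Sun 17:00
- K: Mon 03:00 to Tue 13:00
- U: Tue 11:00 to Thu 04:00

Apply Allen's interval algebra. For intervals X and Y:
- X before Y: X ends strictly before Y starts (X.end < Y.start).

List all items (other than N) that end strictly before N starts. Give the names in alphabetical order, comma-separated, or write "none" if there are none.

C, D, G, K, U

Target N = [Fri 03:00, Sat 08:00].
C [Mon 20:00, Thu 17:00] → before → yes.
D [Mon 08:00, Mon 14:00] → before → yes.
G [Mon 12:00, Tue 10:00] → before → yes.
K [Mon 03:00, Tue 13:00] → before → yes.
P [Fri 08:00, Fri 11:00] → during → no.
R [Sat 02:00, Sun 17:00] → overlapped-by → no.
U [Tue 11:00, Thu 04:00] → before → yes.
Result: C, D, G, K, U.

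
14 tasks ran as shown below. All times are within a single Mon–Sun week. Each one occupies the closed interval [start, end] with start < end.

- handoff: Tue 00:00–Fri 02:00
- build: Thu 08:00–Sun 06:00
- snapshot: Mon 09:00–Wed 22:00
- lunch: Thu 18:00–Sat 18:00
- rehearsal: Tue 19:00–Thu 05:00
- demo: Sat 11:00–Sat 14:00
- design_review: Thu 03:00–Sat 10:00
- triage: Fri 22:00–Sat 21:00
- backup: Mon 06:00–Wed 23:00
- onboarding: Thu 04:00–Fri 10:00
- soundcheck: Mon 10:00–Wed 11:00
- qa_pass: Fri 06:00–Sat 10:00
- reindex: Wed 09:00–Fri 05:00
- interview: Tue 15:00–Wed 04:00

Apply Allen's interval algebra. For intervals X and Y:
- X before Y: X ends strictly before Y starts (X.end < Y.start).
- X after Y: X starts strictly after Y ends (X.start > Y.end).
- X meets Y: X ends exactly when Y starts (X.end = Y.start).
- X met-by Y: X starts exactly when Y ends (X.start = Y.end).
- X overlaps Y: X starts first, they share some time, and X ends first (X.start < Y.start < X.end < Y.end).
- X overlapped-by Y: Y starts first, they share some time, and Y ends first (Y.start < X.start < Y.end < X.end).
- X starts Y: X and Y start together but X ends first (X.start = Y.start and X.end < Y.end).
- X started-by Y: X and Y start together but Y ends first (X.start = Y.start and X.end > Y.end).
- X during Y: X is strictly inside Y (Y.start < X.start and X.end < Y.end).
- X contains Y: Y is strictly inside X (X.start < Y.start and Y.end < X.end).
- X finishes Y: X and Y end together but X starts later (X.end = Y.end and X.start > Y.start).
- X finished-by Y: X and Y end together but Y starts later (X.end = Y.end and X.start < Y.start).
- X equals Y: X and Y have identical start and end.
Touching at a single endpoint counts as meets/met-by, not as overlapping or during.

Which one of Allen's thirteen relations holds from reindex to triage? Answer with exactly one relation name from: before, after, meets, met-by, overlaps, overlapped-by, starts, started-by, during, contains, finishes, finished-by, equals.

reindex = [Wed 09:00, Fri 05:00]; triage = [Fri 22:00, Sat 21:00].
Compare endpoints: reindex.start < triage.start, reindex.start < triage.end, reindex.end < triage.start, reindex.end < triage.end.
That pattern is 'before'.

before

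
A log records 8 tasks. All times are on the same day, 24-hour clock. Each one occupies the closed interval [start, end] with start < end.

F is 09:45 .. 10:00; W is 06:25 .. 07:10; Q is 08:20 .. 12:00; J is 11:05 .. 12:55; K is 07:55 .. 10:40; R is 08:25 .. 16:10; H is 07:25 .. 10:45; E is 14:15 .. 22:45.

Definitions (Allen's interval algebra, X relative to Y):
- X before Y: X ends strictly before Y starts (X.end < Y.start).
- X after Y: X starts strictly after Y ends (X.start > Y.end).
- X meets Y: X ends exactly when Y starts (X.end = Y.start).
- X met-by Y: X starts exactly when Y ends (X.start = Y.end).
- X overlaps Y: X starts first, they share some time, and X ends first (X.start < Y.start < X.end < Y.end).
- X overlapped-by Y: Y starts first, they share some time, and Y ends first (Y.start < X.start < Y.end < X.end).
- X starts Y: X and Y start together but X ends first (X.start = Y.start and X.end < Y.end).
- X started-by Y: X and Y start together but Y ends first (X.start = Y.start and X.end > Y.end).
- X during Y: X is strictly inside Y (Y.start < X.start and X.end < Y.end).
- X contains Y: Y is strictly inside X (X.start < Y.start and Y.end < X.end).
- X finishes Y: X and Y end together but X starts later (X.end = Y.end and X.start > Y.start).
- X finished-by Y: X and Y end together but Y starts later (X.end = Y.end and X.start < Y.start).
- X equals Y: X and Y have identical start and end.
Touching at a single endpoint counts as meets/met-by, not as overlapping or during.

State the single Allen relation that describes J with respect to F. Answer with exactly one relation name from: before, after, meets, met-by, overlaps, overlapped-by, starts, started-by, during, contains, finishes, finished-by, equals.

after

J = [11:05, 12:55]; F = [09:45, 10:00].
Compare endpoints: J.start > F.start, J.start > F.end, J.end > F.start, J.end > F.end.
That pattern is 'after'.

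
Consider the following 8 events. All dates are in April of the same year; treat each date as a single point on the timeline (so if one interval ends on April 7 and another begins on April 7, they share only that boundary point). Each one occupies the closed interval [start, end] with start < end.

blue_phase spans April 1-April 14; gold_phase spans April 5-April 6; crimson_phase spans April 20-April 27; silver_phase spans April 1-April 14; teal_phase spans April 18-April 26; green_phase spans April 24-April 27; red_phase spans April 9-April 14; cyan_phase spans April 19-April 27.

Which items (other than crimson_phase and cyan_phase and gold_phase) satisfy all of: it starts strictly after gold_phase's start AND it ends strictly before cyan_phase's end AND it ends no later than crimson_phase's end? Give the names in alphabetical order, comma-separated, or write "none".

Conditions: its start is strictly after gold_phase's start (X.start > April 5) AND its end is strictly before cyan_phase's end (X.end < April 27) AND its end is no later than crimson_phase's end (X.end <= April 27).
blue_phase: start April 1 > April 5? ✗; end April 14 < April 27? ✓; end April 14 <= April 27? ✓ → no.
green_phase: start April 24 > April 5? ✓; end April 27 < April 27? ✗; end April 27 <= April 27? ✓ → no.
red_phase: start April 9 > April 5? ✓; end April 14 < April 27? ✓; end April 14 <= April 27? ✓ → yes.
silver_phase: start April 1 > April 5? ✗; end April 14 < April 27? ✓; end April 14 <= April 27? ✓ → no.
teal_phase: start April 18 > April 5? ✓; end April 26 < April 27? ✓; end April 26 <= April 27? ✓ → yes.
Result: red_phase, teal_phase.

red_phase, teal_phase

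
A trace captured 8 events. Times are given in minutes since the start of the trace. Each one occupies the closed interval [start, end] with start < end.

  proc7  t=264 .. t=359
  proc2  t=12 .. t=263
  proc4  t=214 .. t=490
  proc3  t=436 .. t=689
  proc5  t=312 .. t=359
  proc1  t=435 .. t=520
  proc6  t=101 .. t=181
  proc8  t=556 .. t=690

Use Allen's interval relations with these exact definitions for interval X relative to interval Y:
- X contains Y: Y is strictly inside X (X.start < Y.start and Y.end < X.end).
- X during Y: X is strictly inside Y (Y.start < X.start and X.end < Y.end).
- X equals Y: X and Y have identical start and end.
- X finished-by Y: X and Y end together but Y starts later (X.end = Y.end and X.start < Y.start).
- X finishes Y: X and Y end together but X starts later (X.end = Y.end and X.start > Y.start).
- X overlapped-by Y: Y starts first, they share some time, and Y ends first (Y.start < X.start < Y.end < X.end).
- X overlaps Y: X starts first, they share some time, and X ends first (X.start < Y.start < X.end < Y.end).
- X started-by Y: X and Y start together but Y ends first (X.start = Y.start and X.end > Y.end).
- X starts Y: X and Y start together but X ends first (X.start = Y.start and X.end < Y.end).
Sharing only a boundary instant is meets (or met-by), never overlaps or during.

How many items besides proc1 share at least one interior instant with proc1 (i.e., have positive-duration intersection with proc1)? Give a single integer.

2

Target proc1 = [t=435, t=520].
proc2 [t=12, t=263] → before → no.
proc3 [t=436, t=689] → overlapped-by → counts.
proc4 [t=214, t=490] → overlaps → counts.
proc5 [t=312, t=359] → before → no.
proc6 [t=101, t=181] → before → no.
proc7 [t=264, t=359] → before → no.
proc8 [t=556, t=690] → after → no.
Total: 2.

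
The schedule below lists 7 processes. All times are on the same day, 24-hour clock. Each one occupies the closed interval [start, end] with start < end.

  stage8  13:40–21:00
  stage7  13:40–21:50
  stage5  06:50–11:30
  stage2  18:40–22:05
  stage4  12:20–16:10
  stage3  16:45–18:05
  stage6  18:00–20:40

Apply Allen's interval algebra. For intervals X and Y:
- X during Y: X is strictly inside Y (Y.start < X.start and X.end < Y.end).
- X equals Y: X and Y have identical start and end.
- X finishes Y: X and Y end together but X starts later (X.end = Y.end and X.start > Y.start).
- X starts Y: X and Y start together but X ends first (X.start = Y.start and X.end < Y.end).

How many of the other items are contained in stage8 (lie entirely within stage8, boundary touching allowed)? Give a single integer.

2

Target stage8 = [13:40, 21:00].
stage2 [18:40, 22:05] → overlapped-by → no.
stage3 [16:45, 18:05] → during → counts.
stage4 [12:20, 16:10] → overlaps → no.
stage5 [06:50, 11:30] → before → no.
stage6 [18:00, 20:40] → during → counts.
stage7 [13:40, 21:50] → started-by → no.
Total: 2.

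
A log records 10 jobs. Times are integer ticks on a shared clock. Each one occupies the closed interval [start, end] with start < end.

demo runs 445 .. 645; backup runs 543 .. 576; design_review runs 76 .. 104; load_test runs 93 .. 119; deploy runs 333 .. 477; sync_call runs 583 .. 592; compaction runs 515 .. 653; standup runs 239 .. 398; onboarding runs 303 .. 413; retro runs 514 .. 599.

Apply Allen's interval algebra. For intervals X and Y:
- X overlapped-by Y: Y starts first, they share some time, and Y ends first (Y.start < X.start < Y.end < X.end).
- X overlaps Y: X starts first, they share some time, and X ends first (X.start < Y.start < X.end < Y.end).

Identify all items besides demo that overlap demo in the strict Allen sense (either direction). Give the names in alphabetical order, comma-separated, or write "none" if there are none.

compaction, deploy

Target demo = [445, 645].
backup [543, 576] → during → no.
compaction [515, 653] → overlapped-by → yes.
deploy [333, 477] → overlaps → yes.
design_review [76, 104] → before → no.
load_test [93, 119] → before → no.
onboarding [303, 413] → before → no.
retro [514, 599] → during → no.
standup [239, 398] → before → no.
sync_call [583, 592] → during → no.
Result: compaction, deploy.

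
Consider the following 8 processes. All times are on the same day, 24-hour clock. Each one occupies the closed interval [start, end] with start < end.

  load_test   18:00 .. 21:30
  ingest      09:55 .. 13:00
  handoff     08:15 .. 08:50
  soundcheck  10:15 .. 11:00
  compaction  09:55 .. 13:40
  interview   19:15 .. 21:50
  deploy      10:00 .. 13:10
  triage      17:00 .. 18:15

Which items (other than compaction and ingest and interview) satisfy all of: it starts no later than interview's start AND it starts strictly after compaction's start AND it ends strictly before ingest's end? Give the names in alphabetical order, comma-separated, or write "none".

soundcheck

Conditions: its start is no later than interview's start (X.start <= 19:15) AND its start is strictly after compaction's start (X.start > 09:55) AND its end is strictly before ingest's end (X.end < 13:00).
deploy: start 10:00 <= 19:15? ✓; start 10:00 > 09:55? ✓; end 13:10 < 13:00? ✗ → no.
handoff: start 08:15 <= 19:15? ✓; start 08:15 > 09:55? ✗; end 08:50 < 13:00? ✓ → no.
load_test: start 18:00 <= 19:15? ✓; start 18:00 > 09:55? ✓; end 21:30 < 13:00? ✗ → no.
soundcheck: start 10:15 <= 19:15? ✓; start 10:15 > 09:55? ✓; end 11:00 < 13:00? ✓ → yes.
triage: start 17:00 <= 19:15? ✓; start 17:00 > 09:55? ✓; end 18:15 < 13:00? ✗ → no.
Result: soundcheck.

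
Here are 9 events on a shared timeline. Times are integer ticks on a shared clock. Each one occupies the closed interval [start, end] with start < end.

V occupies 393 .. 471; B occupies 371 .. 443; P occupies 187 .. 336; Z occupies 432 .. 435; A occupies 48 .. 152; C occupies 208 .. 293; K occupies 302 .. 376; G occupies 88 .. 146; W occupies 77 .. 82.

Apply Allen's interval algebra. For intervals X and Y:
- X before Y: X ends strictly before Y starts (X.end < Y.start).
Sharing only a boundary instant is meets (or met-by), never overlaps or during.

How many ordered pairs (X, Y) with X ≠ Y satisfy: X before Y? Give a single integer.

Checking all 72 ordered pairs for relation 'before'; matching pairs in alphabetical order:
(A, B): A before B ✓
(A, C): A before C ✓
(A, K): A before K ✓
(A, P): A before P ✓
(A, V): A before V ✓
(A, Z): A before Z ✓
(C, B): C before B ✓
(C, K): C before K ✓
(C, V): C before V ✓
(C, Z): C before Z ✓
(G, B): G before B ✓
(G, C): G before C ✓
(G, K): G before K ✓
(G, P): G before P ✓
(G, V): G before V ✓
(G, Z): G before Z ✓
(K, V): K before V ✓
(K, Z): K before Z ✓
(P, B): P before B ✓
(P, V): P before V ✓
(P, Z): P before Z ✓
(W, B): W before B ✓
(W, C): W before C ✓
(W, G): W before G ✓
... plus 4 further pairs not listed.
Count: 28.

28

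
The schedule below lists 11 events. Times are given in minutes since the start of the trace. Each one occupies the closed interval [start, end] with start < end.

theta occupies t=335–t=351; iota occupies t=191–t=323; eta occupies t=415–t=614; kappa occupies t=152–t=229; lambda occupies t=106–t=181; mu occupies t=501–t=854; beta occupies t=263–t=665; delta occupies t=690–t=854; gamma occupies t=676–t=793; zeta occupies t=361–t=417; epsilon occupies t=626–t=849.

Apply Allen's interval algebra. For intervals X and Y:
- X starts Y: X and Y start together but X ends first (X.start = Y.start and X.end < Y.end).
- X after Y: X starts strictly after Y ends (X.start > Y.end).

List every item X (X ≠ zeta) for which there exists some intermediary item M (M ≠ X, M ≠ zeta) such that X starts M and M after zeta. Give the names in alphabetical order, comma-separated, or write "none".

none

Target zeta = [t=361, t=417].
Intermediaries M with M after zeta: delta, epsilon, gamma, mu.
Via delta — items with X starts delta: none.
Via epsilon — items with X starts epsilon: none.
Via gamma — items with X starts gamma: none.
Via mu — items with X starts mu: none.
Union: none.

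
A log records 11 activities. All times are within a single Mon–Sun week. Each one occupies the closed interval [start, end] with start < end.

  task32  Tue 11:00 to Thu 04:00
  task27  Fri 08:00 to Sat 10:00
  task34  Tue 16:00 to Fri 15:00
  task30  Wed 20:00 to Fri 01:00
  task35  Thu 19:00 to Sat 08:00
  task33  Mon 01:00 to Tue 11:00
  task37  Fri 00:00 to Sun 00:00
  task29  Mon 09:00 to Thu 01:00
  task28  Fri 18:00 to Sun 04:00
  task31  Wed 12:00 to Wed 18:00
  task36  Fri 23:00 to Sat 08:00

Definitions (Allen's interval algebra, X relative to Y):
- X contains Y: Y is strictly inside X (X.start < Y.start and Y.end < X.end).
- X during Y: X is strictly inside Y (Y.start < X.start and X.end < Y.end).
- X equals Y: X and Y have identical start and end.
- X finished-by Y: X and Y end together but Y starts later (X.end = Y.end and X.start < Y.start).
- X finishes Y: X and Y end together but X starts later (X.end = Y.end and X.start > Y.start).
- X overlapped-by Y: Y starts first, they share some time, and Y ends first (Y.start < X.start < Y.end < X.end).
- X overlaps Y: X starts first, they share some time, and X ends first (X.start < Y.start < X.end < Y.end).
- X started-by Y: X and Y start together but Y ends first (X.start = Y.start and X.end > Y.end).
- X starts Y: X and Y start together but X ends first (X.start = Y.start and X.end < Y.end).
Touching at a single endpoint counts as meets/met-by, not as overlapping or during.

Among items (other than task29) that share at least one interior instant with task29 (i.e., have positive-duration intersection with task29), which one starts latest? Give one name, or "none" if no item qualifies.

Target task29 = [Mon 09:00, Thu 01:00].
task27 [Fri 08:00, Sat 10:00] → after → excluded.
task28 [Fri 18:00, Sun 04:00] → after → excluded.
task30 [Wed 20:00, Fri 01:00] → overlapped-by → candidate.
task31 [Wed 12:00, Wed 18:00] → during → candidate.
task32 [Tue 11:00, Thu 04:00] → overlapped-by → candidate.
task33 [Mon 01:00, Tue 11:00] → overlaps → candidate.
task34 [Tue 16:00, Fri 15:00] → overlapped-by → candidate.
task35 [Thu 19:00, Sat 08:00] → after → excluded.
task36 [Fri 23:00, Sat 08:00] → after → excluded.
task37 [Fri 00:00, Sun 00:00] → after → excluded.
Among candidates, latest start is Wed 20:00 → task30.

task30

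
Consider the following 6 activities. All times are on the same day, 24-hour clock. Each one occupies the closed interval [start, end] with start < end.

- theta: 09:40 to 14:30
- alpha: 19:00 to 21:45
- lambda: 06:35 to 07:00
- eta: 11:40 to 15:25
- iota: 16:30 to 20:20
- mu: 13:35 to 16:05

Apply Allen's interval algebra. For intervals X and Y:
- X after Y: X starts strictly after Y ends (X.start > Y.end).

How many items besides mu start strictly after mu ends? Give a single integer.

2

Target mu = [13:35, 16:05].
alpha [19:00, 21:45] → after → counts.
eta [11:40, 15:25] → overlaps → no.
iota [16:30, 20:20] → after → counts.
lambda [06:35, 07:00] → before → no.
theta [09:40, 14:30] → overlaps → no.
Total: 2.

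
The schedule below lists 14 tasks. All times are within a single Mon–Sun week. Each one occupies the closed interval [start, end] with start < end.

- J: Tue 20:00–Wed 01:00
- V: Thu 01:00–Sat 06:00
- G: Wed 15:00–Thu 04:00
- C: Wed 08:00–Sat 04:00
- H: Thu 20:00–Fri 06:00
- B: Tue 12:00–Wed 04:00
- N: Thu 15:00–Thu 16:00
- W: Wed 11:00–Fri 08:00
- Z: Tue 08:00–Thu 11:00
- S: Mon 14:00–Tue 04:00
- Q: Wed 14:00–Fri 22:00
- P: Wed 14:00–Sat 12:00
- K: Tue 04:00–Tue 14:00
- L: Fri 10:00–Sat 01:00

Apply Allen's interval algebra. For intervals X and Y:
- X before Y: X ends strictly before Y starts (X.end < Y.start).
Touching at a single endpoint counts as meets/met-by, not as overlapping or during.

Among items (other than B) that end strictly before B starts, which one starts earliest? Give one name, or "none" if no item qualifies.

S

Target B = [Tue 12:00, Wed 04:00].
C [Wed 08:00, Sat 04:00] → after → excluded.
G [Wed 15:00, Thu 04:00] → after → excluded.
H [Thu 20:00, Fri 06:00] → after → excluded.
J [Tue 20:00, Wed 01:00] → during → excluded.
K [Tue 04:00, Tue 14:00] → overlaps → excluded.
L [Fri 10:00, Sat 01:00] → after → excluded.
N [Thu 15:00, Thu 16:00] → after → excluded.
P [Wed 14:00, Sat 12:00] → after → excluded.
Q [Wed 14:00, Fri 22:00] → after → excluded.
S [Mon 14:00, Tue 04:00] → before → candidate.
V [Thu 01:00, Sat 06:00] → after → excluded.
W [Wed 11:00, Fri 08:00] → after → excluded.
Z [Tue 08:00, Thu 11:00] → contains → excluded.
Among candidates, earliest start is Mon 14:00 → S.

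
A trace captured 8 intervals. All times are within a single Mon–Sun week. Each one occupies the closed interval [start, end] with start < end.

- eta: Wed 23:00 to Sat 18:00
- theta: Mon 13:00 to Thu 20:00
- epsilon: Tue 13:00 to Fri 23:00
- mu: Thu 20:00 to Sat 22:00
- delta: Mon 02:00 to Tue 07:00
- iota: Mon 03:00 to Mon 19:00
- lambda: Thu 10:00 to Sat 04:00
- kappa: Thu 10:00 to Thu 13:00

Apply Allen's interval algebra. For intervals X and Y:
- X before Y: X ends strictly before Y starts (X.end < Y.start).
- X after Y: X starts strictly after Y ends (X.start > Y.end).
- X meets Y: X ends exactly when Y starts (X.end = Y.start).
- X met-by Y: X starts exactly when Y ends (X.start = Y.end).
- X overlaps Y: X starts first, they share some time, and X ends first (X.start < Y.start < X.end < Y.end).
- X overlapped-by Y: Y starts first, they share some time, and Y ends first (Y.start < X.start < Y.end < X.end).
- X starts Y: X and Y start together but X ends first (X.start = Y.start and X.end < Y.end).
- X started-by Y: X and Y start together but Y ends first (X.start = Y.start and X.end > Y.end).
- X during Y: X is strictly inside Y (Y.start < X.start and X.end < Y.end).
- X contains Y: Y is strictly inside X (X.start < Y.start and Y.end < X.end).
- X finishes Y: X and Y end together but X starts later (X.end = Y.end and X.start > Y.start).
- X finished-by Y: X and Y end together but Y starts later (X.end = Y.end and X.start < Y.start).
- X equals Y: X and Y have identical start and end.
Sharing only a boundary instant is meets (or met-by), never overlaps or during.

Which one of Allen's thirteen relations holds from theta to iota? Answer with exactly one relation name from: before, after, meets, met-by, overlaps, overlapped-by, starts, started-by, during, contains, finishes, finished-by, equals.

overlapped-by

theta = [Mon 13:00, Thu 20:00]; iota = [Mon 03:00, Mon 19:00].
Compare endpoints: theta.start > iota.start, theta.start < iota.end, theta.end > iota.start, theta.end > iota.end.
That pattern is 'overlapped-by'.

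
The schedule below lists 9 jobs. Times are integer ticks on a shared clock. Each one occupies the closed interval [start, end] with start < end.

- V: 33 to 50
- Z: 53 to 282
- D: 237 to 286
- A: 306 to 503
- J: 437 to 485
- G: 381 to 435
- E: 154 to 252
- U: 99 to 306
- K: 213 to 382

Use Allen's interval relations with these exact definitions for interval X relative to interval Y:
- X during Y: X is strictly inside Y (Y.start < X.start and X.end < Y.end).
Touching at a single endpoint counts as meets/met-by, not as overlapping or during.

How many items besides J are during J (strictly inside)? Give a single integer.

Target J = [437, 485].
A [306, 503] → contains → no.
D [237, 286] → before → no.
E [154, 252] → before → no.
G [381, 435] → before → no.
K [213, 382] → before → no.
U [99, 306] → before → no.
V [33, 50] → before → no.
Z [53, 282] → before → no.
Total: 0.

0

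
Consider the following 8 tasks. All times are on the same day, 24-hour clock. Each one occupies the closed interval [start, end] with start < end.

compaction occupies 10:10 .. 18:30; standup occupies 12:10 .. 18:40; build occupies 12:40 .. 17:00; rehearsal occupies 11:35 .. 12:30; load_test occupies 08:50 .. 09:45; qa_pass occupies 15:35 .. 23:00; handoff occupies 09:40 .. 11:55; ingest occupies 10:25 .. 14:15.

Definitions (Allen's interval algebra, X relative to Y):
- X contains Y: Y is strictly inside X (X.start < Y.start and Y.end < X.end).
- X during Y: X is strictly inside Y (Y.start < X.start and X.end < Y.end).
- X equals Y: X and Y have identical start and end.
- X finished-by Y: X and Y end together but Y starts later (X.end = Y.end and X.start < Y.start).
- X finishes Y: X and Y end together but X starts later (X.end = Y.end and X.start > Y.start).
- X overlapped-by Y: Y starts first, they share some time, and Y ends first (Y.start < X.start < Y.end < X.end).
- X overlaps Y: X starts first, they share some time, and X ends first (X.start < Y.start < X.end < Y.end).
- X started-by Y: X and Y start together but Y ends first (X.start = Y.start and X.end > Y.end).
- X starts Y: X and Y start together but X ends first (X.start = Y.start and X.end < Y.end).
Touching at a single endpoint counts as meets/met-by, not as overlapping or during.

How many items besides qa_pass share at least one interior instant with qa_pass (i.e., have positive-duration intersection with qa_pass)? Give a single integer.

Target qa_pass = [15:35, 23:00].
build [12:40, 17:00] → overlaps → counts.
compaction [10:10, 18:30] → overlaps → counts.
handoff [09:40, 11:55] → before → no.
ingest [10:25, 14:15] → before → no.
load_test [08:50, 09:45] → before → no.
rehearsal [11:35, 12:30] → before → no.
standup [12:10, 18:40] → overlaps → counts.
Total: 3.

3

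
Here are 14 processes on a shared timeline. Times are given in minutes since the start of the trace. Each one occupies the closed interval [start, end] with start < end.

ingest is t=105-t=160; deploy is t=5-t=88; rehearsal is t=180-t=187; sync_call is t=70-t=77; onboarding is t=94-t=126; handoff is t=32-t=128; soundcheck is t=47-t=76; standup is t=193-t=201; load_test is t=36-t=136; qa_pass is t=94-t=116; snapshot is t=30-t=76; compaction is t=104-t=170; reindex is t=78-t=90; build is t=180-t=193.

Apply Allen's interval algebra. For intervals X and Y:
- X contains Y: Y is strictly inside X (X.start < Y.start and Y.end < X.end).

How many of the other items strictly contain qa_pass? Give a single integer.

2

Target qa_pass = [t=94, t=116].
build [t=180, t=193] → after → no.
compaction [t=104, t=170] → overlapped-by → no.
deploy [t=5, t=88] → before → no.
handoff [t=32, t=128] → contains → counts.
ingest [t=105, t=160] → overlapped-by → no.
load_test [t=36, t=136] → contains → counts.
onboarding [t=94, t=126] → started-by → no.
rehearsal [t=180, t=187] → after → no.
reindex [t=78, t=90] → before → no.
snapshot [t=30, t=76] → before → no.
soundcheck [t=47, t=76] → before → no.
standup [t=193, t=201] → after → no.
sync_call [t=70, t=77] → before → no.
Total: 2.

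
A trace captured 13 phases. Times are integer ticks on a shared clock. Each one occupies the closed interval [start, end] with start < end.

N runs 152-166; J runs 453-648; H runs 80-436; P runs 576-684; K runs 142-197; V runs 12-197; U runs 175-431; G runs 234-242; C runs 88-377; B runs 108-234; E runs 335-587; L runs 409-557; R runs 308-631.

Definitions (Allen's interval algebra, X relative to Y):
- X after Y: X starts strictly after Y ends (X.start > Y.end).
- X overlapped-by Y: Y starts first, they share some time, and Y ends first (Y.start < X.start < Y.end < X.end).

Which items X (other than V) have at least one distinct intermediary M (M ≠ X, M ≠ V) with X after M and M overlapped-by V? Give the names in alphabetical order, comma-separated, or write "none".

Target V = [12, 197].
Intermediaries M with M overlapped-by V: B, C, H, U.
Via B — items with X after B: E, J, L, P, R.
Via C — items with X after C: J, L, P.
Via H — items with X after H: J, P.
Via U — items with X after U: J, P.
Union: E, J, L, P, R.

E, J, L, P, R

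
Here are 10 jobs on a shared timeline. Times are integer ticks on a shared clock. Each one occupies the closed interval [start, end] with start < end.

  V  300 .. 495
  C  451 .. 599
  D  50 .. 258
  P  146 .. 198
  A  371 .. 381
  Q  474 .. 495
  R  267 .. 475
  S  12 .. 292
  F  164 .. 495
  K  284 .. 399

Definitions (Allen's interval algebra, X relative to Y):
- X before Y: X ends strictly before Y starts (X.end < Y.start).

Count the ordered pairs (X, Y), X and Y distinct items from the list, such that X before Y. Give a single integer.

Checking all 90 ordered pairs for relation 'before'; matching pairs in alphabetical order:
(A, C): A before C ✓
(A, Q): A before Q ✓
(D, A): D before A ✓
(D, C): D before C ✓
(D, K): D before K ✓
(D, Q): D before Q ✓
(D, R): D before R ✓
(D, V): D before V ✓
(K, C): K before C ✓
(K, Q): K before Q ✓
(P, A): P before A ✓
(P, C): P before C ✓
(P, K): P before K ✓
(P, Q): P before Q ✓
(P, R): P before R ✓
(P, V): P before V ✓
(S, A): S before A ✓
(S, C): S before C ✓
(S, Q): S before Q ✓
(S, V): S before V ✓
Count: 20.

20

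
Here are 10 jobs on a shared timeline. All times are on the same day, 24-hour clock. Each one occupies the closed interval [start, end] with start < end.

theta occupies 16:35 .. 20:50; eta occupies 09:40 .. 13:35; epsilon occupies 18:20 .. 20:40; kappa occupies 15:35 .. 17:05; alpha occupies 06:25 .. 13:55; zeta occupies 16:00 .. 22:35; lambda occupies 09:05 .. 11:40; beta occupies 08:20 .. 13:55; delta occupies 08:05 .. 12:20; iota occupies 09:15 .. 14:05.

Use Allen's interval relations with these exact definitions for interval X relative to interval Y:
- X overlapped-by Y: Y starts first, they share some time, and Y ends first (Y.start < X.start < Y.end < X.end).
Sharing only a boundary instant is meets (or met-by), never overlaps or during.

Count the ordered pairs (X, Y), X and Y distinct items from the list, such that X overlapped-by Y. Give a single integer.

9

Checking all 90 ordered pairs for relation 'overlapped-by'; matching pairs in alphabetical order:
(beta, delta): beta overlapped-by delta ✓
(eta, delta): eta overlapped-by delta ✓
(eta, lambda): eta overlapped-by lambda ✓
(iota, alpha): iota overlapped-by alpha ✓
(iota, beta): iota overlapped-by beta ✓
(iota, delta): iota overlapped-by delta ✓
(iota, lambda): iota overlapped-by lambda ✓
(theta, kappa): theta overlapped-by kappa ✓
(zeta, kappa): zeta overlapped-by kappa ✓
Count: 9.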